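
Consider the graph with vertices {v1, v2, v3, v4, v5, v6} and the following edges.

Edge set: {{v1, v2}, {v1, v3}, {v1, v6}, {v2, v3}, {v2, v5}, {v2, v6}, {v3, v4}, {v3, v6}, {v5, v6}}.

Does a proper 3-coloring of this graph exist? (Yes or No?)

v1, v2, v3, v6 are pairwise adjacent (a clique of size 4), so at least 4 colors are needed.
So 3 colors are not enough.

No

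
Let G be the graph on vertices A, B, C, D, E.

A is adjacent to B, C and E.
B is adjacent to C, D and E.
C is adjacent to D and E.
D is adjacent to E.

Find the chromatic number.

A, B, C, E are mutually adjacent (a clique of size 4), so at least 4 colors are needed.
4 colors suffice: color 1 → {B}; color 2 → {C}; color 3 → {E}; color 4 → {A, D}. No two adjacent vertices share a color.

4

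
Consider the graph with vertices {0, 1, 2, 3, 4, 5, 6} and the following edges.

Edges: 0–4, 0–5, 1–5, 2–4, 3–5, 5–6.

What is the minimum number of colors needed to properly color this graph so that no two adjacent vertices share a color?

1 and 5 are adjacent, so at least 2 colors are needed.
2 colors suffice: color a → {4, 5}; color b → {0, 1, 2, 3, 6}. Every edge joins two different colors.

2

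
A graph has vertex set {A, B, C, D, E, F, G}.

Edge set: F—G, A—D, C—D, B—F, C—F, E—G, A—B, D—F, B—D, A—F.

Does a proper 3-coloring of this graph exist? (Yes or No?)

A, B, D, F are pairwise adjacent (a clique of size 4), so at least 4 colors are needed.
So 3 colors are not enough.

No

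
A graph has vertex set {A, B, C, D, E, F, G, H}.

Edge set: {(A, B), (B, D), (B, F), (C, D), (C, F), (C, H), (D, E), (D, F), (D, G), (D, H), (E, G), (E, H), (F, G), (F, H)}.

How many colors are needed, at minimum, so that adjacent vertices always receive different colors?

4

C, D, F, H form a clique, so at least 4 colors are needed.
4 colors suffice: color 1 → {A, D}; color 2 → {E, F}; color 3 → {B, G, H}; color 4 → {C}. Every edge joins two different colors.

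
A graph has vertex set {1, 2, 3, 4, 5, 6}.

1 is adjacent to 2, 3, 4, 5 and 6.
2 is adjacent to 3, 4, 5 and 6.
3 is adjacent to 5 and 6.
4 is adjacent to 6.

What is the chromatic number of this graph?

1, 2, 3, 5 are pairwise adjacent (a clique of size 4), so at least 4 colors are needed.
4 colors suffice: color a → {2}; color b → {1}; color c → {5, 6}; color d → {3, 4}. No two adjacent vertices share a color.

4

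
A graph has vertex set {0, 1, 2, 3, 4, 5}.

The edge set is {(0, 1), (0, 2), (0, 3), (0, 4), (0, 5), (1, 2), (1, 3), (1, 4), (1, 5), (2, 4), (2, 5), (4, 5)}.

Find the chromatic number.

5

0, 1, 2, 4, 5 are pairwise adjacent (a clique of size 5), so at least 5 colors are needed.
5 colors suffice: color a → {1}; color b → {0}; color c → {3, 5}; color d → {4}; color e → {2}. Every edge joins two different colors.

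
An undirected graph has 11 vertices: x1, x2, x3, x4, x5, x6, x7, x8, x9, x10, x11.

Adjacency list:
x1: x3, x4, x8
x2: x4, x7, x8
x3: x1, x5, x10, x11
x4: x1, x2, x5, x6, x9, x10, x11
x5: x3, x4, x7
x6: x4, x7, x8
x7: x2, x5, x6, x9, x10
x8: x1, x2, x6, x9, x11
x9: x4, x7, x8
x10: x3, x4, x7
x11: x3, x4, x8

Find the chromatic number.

2

x3 and x10 are adjacent, so at least 2 colors are needed.
2 colors suffice: color 1 → {x3, x4, x7, x8}; color 2 → {x1, x2, x5, x6, x9, x10, x11}. Every edge joins two different colors.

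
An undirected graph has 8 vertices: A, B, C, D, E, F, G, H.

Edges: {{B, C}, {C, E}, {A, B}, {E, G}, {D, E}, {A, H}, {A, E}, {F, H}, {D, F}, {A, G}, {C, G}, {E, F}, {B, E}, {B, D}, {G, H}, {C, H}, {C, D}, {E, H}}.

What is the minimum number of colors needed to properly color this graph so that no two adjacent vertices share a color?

B, C, D, E form a clique, so at least 4 colors are needed.
A valid assignment using 4 colors: A=blue, B=green, C=blue, D=yellow, E=red, F=blue, G=yellow, H=green. Every edge joins two different colors.

4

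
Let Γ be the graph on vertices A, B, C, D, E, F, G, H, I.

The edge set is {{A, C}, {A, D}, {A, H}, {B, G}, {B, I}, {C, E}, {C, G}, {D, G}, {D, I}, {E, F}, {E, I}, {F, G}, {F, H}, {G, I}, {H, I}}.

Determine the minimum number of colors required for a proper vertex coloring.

3

B, G, I are pairwise adjacent, so at least 3 colors are needed.
A valid assignment using 3 colors: A=1, B=3, C=3, D=3, E=2, F=1, G=2, H=2, I=1. Each edge has distinct colors on its endpoints.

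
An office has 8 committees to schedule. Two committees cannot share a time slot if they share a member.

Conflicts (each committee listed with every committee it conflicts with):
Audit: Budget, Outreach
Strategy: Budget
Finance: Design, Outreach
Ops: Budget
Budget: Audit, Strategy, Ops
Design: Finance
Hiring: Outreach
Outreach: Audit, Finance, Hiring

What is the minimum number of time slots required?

Finance and Design conflict, so at least 2 time slots are needed.
2 time slots suffice: Audit=2, Strategy=2, Finance=2, Ops=2, Budget=1, Design=1, Hiring=2, Outreach=1. Every pair that conflicts lands in different time slots.

2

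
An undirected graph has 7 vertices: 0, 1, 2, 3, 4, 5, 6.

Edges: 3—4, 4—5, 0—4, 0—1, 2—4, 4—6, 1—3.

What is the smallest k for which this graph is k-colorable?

0 and 1 are adjacent, so at least 2 colors are needed.
2 colors suffice: 0=b, 1=a, 2=b, 3=b, 4=a, 5=b, 6=b. Each edge has distinct colors on its endpoints.

2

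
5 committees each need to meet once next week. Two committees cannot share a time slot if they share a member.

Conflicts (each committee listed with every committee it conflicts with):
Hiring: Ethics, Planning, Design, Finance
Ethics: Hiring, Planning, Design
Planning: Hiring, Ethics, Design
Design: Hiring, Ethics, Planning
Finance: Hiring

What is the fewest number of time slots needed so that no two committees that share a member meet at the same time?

4

Hiring, Ethics, Planning, Design are mutually in conflict, so at least 4 time slots are needed.
4 time slots suffice: time slot 1 → {Hiring}; time slot 2 → {Planning, Finance}; time slot 3 → {Ethics}; time slot 4 → {Design}. No two conflicting committees share a time slot.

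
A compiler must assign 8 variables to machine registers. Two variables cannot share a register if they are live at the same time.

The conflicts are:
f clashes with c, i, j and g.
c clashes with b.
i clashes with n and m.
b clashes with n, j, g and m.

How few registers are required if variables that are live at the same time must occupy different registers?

3

The cycle f-i-n-b-c-f has odd length 5, so it cannot be 2-colored; at least 3 registers are needed.
3 registers suffice: register 1 → {f, b}; register 2 → {c, i, j, g}; register 3 → {n, m}. Each listed conflict is separated.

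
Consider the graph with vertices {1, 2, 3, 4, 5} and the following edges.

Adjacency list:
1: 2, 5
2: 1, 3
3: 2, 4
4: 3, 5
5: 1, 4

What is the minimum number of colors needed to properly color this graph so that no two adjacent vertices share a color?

3

The cycle 2-3-4-5-1-2 has odd length 5, so it cannot be 2-colored; at least 3 colors are needed.
One proper 3-coloring: 1=red, 2=blue, 3=green, 4=red, 5=blue. Each edge has distinct colors on its endpoints.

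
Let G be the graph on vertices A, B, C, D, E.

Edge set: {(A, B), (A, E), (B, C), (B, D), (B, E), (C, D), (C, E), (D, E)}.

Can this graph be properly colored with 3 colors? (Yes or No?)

No

B, C, D, E are mutually adjacent (a clique of size 4), so at least 4 colors are needed.
So 3 colors are not enough.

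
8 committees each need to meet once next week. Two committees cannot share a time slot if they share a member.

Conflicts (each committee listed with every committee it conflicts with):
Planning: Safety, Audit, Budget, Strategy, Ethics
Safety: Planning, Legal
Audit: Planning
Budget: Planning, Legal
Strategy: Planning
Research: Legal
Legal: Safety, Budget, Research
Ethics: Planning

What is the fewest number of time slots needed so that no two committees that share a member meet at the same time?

2

Planning and Ethics conflict, so at least 2 time slots are needed.
2 time slots suffice: time slot 1 → {Planning, Legal}; time slot 2 → {Safety, Audit, Budget, Strategy, Research, Ethics}. Each listed conflict is separated.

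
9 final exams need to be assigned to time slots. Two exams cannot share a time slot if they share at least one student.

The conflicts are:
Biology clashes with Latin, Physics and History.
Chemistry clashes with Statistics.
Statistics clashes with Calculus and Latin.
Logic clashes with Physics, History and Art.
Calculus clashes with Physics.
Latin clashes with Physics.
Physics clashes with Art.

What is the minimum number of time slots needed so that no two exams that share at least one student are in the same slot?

3

Logic, Physics, Art all conflict with each other, so at least 3 time slots are needed.
3 time slots suffice: time slot 1 → {Statistics, Physics, History}; time slot 2 → {Biology, Chemistry, Logic, Calculus}; time slot 3 → {Latin, Art}. Every pair that conflicts lands in different time slots.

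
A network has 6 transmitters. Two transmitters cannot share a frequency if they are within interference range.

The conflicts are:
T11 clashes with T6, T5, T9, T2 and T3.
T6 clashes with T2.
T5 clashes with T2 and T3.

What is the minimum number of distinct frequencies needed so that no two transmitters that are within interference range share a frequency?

T11, T5, T3 are mutually in conflict, so at least 3 frequencies are needed.
3 frequencies suffice: frequency 1 → {T11}; frequency 2 → {T6, T5, T9}; frequency 3 → {T2, T3}. No two conflicting transmitters share a frequency.

3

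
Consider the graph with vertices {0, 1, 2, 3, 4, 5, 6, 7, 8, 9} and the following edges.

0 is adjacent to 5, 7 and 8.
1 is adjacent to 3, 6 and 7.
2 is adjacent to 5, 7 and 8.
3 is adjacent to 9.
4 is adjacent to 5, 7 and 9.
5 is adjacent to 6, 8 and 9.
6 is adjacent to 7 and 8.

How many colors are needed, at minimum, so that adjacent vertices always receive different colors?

1, 6, 7 form a triangle, so at least 3 colors are needed.
A valid assignment using 3 colors: 0=green, 1=blue, 2=green, 3=red, 4=green, 5=red, 6=green, 7=red, 8=blue, 9=blue. Each edge has distinct colors on its endpoints.

3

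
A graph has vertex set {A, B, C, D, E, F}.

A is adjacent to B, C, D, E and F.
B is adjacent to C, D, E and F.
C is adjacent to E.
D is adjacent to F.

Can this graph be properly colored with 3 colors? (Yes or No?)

A, B, D, F form a clique, so at least 4 colors are needed.
So 3 colors are not enough.

No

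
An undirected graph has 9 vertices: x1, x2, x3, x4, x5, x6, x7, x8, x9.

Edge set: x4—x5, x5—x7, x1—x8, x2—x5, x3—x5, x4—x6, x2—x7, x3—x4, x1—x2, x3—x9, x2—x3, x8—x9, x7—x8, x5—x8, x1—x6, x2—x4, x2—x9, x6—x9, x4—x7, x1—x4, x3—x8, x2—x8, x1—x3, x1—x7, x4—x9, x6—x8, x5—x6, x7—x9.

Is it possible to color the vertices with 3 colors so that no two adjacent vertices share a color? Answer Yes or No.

x2, x3, x5, x8 are pairwise adjacent (a clique of size 4), so at least 4 colors are needed.
So 3 colors are not enough.

No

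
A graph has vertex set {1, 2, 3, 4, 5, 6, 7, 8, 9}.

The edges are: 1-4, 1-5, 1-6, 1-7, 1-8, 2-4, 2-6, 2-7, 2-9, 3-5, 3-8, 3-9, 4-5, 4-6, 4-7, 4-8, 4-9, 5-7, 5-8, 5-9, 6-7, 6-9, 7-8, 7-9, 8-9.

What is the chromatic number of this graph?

1, 4, 5, 7, 8 are mutually adjacent (a clique of size 5), so at least 5 colors are needed.
5 colors suffice: color a → {3, 4}; color b → {1, 9}; color c → {7}; color d → {6, 8}; color e → {2, 5}. No two adjacent vertices share a color.

5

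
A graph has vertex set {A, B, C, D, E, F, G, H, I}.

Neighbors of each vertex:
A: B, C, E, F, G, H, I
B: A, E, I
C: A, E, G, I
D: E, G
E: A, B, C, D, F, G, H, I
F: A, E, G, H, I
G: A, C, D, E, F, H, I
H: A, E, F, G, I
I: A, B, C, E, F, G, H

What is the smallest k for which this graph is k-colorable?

A, E, F, G, H, I form a clique, so at least 6 colors are needed.
One proper 6-coloring: A=4, B=2, C=5, D=3, E=1, F=6, G=2, H=5, I=3. Every edge joins two different colors.

6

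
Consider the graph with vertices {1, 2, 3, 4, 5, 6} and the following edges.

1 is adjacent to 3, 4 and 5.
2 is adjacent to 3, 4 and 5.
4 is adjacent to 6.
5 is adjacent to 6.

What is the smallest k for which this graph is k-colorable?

2

2 and 3 are adjacent, so at least 2 colors are needed.
2 colors suffice: color a → {1, 2, 6}; color b → {3, 4, 5}. Every edge joins two different colors.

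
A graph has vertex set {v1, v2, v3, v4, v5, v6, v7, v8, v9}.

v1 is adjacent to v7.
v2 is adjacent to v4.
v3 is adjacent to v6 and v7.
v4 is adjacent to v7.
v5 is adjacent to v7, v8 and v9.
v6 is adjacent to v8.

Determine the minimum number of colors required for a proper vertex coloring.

3

The cycle v8-v5-v7-v3-v6-v8 has odd length 5, so it cannot be 2-colored; at least 3 colors are needed.
3 colors suffice: color 1 → {v2, v7, v8, v9}; color 2 → {v1, v4, v5, v6}; color 3 → {v3}. No two adjacent vertices share a color.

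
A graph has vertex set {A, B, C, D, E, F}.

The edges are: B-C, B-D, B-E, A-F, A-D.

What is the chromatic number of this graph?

2

B and D are adjacent, so at least 2 colors are needed.
2 colors suffice: color 1 → {A, B}; color 2 → {C, D, E, F}. No two adjacent vertices share a color.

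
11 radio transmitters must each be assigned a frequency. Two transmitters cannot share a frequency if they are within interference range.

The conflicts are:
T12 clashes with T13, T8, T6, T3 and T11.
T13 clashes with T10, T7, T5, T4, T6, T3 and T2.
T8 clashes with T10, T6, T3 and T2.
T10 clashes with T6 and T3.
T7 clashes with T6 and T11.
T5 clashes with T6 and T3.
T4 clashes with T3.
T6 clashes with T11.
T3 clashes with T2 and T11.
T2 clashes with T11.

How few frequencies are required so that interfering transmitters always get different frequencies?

T8, T3, T2 all conflict with each other, so at least 3 frequencies are needed.
A valid assignment using 3 frequencies: T12=3, T13=1, T8=1, T10=3, T7=3, T5=3, T4=3, T6=2, T3=2, T2=3, T11=1. No two conflicting transmitters share a frequency.

3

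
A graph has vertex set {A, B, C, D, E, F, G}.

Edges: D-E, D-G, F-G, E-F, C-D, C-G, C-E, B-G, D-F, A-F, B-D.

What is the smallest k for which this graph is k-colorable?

3

D, E, F form a triangle, so at least 3 colors are needed.
A valid assignment using 3 colors: A=1, B=2, C=2, D=1, E=3, F=2, G=3. No two adjacent vertices share a color.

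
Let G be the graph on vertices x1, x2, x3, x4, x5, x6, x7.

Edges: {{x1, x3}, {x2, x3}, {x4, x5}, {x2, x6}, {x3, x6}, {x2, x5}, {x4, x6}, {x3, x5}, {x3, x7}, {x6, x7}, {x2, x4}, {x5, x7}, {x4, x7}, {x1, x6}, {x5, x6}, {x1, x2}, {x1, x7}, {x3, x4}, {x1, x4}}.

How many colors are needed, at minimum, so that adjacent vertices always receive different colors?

x1, x3, x4, x6, x7 are mutually adjacent (a clique of size 5), so at least 5 colors are needed.
5 colors suffice: color 1 → {x6}; color 2 → {x4}; color 3 → {x3}; color 4 → {x2, x7}; color 5 → {x1, x5}. No two adjacent vertices share a color.

5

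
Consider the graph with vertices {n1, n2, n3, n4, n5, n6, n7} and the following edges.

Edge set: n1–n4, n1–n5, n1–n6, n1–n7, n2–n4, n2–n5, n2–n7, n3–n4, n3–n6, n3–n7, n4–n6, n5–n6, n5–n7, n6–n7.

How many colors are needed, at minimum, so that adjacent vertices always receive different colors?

4

n1, n5, n6, n7 form a clique, so at least 4 colors are needed.
4 colors suffice: color 1 → {n2, n6}; color 2 → {n4, n7}; color 3 → {n3, n5}; color 4 → {n1}. Each edge has distinct colors on its endpoints.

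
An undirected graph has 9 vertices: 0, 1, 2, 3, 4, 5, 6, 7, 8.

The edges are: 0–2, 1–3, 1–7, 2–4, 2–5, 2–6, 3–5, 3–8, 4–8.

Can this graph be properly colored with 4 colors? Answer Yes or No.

Yes

The chromatic number is 3. The cycle 2-5-3-8-4-2 has odd length 5, so it cannot be 2-colored; at least 3 colors are needed.
One proper 3-coloring: 0=b, 1=b, 2=a, 3=a, 4=c, 5=b, 6=b, 7=a, 8=b.
Since 4 ≥ 3, a proper 4-coloring certainly exists.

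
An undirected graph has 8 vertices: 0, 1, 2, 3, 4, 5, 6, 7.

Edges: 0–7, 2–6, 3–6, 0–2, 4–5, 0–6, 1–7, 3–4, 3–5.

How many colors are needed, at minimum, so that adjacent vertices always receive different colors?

3

0, 2, 6 form a triangle, so at least 3 colors are needed.
3 colors suffice: color a → {0, 1, 3}; color b → {5, 6, 7}; color c → {2, 4}. Every edge joins two different colors.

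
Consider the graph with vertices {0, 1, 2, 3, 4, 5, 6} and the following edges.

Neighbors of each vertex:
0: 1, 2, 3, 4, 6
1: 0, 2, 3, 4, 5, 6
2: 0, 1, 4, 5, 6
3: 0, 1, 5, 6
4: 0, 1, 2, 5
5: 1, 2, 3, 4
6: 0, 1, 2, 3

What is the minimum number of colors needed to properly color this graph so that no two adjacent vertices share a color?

1, 2, 4, 5 form a clique, so at least 4 colors are needed.
4 colors suffice: color a → {1}; color b → {0, 5}; color c → {2, 3}; color d → {4, 6}. No two adjacent vertices share a color.

4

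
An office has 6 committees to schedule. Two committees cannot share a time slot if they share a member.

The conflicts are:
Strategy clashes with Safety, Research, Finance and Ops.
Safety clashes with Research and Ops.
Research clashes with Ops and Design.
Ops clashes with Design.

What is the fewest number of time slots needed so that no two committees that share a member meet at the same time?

4

Strategy, Safety, Research, Ops all conflict with each other, so at least 4 time slots are needed.
Using 4 time slots: Strategy=3, Safety=4, Research=1, Finance=1, Ops=2, Design=3. Each listed conflict is separated.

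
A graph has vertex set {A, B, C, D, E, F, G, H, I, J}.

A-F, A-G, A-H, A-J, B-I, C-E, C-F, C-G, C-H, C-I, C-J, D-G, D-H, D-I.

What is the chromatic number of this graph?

B and I are adjacent, so at least 2 colors are needed.
2 colors suffice: A=1, B=1, C=1, D=1, E=2, F=2, G=2, H=2, I=2, J=2. Each edge has distinct colors on its endpoints.

2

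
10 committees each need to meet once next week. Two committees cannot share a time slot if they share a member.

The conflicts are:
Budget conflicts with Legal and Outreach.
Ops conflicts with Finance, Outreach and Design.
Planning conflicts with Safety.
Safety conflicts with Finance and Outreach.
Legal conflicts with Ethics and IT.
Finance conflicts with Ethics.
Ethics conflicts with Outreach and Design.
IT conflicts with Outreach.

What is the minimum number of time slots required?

2

Legal and IT conflict, so at least 2 time slots are needed.
2 time slots suffice: Budget=2, Ops=2, Planning=1, Safety=2, Legal=1, Finance=1, Ethics=2, IT=2, Outreach=1, Design=1. No two conflicting committees share a time slot.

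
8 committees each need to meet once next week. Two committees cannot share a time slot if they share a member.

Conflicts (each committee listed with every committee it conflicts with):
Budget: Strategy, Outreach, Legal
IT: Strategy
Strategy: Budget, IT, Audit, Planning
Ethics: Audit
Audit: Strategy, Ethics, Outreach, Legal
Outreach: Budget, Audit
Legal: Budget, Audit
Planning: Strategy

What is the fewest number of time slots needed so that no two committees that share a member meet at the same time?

2

Budget and Legal conflict, so at least 2 time slots are needed.
2 time slots suffice: time slot 1 → {Budget, IT, Audit, Planning}; time slot 2 → {Strategy, Ethics, Outreach, Legal}. Each listed conflict is separated.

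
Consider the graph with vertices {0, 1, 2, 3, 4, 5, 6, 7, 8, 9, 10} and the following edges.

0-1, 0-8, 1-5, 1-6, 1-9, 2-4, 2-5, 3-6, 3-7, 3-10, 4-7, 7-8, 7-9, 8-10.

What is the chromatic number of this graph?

The cycle 7-8-0-1-9-7 has odd length 5, so it cannot be 2-colored; at least 3 colors are needed.
3 colors suffice: color a → {1, 2, 7, 10}; color b → {3, 4, 5, 8, 9}; color c → {0, 6}. No two adjacent vertices share a color.

3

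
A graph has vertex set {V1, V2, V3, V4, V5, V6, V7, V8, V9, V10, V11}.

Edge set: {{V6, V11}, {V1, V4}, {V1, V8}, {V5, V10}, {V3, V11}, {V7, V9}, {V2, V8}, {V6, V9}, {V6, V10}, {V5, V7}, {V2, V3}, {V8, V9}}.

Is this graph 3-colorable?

The chromatic number is 3. The cycle V5-V7-V9-V6-V10-V5 has odd length 5, so it cannot be 2-colored; at least 3 colors are needed.
3 colors suffice: V1=1, V2=1, V3=2, V4=2, V5=1, V6=2, V7=2, V8=2, V9=1, V10=3, V11=1.
That is already a proper 3-coloring.

Yes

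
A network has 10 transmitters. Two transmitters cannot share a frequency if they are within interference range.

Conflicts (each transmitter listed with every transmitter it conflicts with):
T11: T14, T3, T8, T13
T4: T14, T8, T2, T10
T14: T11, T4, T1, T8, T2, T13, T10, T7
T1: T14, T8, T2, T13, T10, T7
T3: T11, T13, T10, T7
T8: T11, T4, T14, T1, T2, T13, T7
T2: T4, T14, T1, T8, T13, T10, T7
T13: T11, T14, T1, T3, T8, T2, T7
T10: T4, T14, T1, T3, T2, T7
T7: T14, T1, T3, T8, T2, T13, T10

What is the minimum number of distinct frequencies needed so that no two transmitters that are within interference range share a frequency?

6

T14, T1, T8, T2, T13, T7 are mutually in conflict, so at least 6 frequencies are needed.
A valid assignment using 6 frequencies: T11=3, T4=4, T14=1, T1=6, T3=1, T8=5, T2=3, T13=2, T10=2, T7=4. No two conflicting transmitters share a frequency.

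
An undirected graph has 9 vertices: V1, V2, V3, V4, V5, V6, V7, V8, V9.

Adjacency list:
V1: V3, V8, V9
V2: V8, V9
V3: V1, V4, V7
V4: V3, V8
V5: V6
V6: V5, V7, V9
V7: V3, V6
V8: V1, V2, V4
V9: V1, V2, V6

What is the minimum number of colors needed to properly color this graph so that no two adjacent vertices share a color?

The cycle V9-V1-V3-V7-V6-V9 has odd length 5, so it cannot be 2-colored; at least 3 colors are needed.
3 colors suffice: V1=2, V2=2, V3=1, V4=2, V5=2, V6=1, V7=2, V8=1, V9=3. Each edge has distinct colors on its endpoints.

3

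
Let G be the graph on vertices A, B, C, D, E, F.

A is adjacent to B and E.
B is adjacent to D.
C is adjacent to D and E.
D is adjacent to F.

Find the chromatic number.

3

The cycle C-D-B-A-E-C has odd length 5, so it cannot be 2-colored; at least 3 colors are needed.
3 colors suffice: color 1 → {D, E}; color 2 → {B, C, F}; color 3 → {A}. Every edge joins two different colors.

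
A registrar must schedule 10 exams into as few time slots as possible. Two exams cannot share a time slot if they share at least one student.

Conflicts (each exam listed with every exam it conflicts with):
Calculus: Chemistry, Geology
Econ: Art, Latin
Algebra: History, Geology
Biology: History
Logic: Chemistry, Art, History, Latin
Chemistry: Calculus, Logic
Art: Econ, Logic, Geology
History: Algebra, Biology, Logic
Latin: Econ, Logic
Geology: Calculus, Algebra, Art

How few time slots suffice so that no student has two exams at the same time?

The cycle History-Logic-Art-Geology-Algebra-History has odd length 5, so it cannot be 2-colored; at least 3 time slots are needed.
3 time slots suffice: time slot 1 → {Econ, Biology, Logic, Geology}; time slot 2 → {Calculus, Art, History, Latin}; time slot 3 → {Algebra, Chemistry}. Every pair that conflicts lands in different time slots.

3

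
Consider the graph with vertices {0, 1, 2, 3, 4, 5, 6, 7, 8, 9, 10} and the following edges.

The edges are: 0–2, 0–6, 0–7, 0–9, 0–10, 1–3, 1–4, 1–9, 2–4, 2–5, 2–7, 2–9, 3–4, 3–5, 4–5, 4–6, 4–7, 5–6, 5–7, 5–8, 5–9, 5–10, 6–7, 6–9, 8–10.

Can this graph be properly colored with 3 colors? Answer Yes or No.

No

4, 5, 6, 7 are mutually adjacent (a clique of size 4), so at least 4 colors are needed.
So 3 colors are not enough.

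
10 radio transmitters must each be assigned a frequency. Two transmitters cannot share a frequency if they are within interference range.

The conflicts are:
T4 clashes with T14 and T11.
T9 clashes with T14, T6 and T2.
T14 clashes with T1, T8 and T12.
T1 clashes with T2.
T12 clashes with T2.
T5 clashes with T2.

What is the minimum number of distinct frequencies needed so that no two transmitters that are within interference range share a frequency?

2

T14 and T1 conflict, so at least 2 frequencies are needed.
Using 2 frequencies: T4=2, T9=2, T14=1, T11=1, T1=2, T8=2, T12=2, T5=2, T6=1, T2=1. Each listed conflict is separated.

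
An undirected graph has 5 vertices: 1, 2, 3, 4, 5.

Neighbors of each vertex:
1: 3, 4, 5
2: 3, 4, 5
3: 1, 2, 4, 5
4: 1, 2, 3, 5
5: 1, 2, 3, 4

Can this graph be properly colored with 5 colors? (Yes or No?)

The chromatic number is 4. 2, 3, 4, 5 are pairwise adjacent (a clique of size 4), so at least 4 colors are needed.
4 colors suffice: color a → {5}; color b → {3}; color c → {4}; color d → {1, 2}.
Since 5 ≥ 4, a proper 5-coloring certainly exists.

Yes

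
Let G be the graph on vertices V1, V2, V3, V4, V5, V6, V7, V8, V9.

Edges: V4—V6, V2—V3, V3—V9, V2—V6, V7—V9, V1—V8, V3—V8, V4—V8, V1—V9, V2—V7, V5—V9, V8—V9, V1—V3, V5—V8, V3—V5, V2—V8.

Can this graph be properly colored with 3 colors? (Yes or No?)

V1, V3, V8, V9 form a clique, so at least 4 colors are needed.
So 3 colors are not enough.

No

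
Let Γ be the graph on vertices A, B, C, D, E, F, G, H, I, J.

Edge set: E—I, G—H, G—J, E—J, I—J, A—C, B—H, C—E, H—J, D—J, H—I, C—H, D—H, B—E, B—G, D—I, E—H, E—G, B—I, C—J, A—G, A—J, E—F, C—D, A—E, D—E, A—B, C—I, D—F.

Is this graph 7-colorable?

Yes

The chromatic number is 6. C, D, E, H, I, J form a clique, so at least 6 colors are needed.
6 colors suffice: color 1 → {E}; color 2 → {B, F, J}; color 3 → {A, H}; color 4 → {C, G}; color 5 → {D}; color 6 → {I}.
Since 7 ≥ 6, a proper 7-coloring certainly exists.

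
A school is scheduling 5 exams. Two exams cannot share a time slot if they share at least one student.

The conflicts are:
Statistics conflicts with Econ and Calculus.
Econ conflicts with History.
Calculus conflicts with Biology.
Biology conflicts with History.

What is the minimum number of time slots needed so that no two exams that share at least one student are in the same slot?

The cycle Calculus-Statistics-Econ-History-Biology-Calculus has odd length 5, so it cannot be 2-colored; at least 3 time slots are needed.
3 time slots suffice: time slot 1 → {Econ, Biology}; time slot 2 → {Statistics, History}; time slot 3 → {Calculus}. Every pair that conflicts lands in different time slots.

3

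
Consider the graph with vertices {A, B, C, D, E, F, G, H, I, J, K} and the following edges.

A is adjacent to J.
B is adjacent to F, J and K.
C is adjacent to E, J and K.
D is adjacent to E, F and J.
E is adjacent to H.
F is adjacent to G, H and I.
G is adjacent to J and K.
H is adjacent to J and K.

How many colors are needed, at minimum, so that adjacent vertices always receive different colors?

2

A and J are adjacent, so at least 2 colors are needed.
2 colors suffice: A=2, B=2, C=2, D=2, E=1, F=1, G=2, H=2, I=2, J=1, K=1. Each edge has distinct colors on its endpoints.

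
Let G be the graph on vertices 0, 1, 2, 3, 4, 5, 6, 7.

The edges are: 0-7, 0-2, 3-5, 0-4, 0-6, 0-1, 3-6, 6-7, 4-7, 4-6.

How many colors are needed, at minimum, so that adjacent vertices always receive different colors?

4

0, 4, 6, 7 are pairwise adjacent (a clique of size 4), so at least 4 colors are needed.
One proper 4-coloring: 0=red, 1=blue, 2=blue, 3=red, 4=yellow, 5=blue, 6=blue, 7=green. No two adjacent vertices share a color.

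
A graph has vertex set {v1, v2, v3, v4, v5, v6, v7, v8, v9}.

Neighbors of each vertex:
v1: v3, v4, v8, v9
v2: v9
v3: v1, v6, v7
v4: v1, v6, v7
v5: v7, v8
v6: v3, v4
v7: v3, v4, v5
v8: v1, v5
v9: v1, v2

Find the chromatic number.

The cycle v5-v7-v4-v1-v8-v5 has odd length 5, so it cannot be 2-colored; at least 3 colors are needed.
3 colors suffice: v1=R, v2=R, v3=B, v4=B, v5=B, v6=R, v7=R, v8=G, v9=B. Each edge has distinct colors on its endpoints.

3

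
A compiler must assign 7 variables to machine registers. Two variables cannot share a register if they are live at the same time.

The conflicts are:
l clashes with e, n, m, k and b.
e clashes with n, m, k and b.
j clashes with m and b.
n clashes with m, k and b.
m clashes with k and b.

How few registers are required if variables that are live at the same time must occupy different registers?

5

l, e, n, m, k all conflict with each other, so at least 5 registers are needed.
5 registers suffice: register 1 → {m}; register 2 → {e, j}; register 3 → {n}; register 4 → {l}; register 5 → {k, b}. Every pair that conflicts lands in different registers.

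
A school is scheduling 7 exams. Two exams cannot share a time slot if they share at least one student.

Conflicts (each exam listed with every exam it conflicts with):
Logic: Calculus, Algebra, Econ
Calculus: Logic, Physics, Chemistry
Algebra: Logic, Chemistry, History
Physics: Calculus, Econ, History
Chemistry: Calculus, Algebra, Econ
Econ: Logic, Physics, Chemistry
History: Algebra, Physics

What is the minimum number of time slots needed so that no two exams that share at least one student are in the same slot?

3

The cycle Econ-Logic-Algebra-History-Physics-Econ has odd length 5, so it cannot be 2-colored; at least 3 time slots are needed.
A valid assignment using 3 time slots: Logic=2, Calculus=1, Algebra=1, Physics=2, Chemistry=2, Econ=1, History=3. Each listed conflict is separated.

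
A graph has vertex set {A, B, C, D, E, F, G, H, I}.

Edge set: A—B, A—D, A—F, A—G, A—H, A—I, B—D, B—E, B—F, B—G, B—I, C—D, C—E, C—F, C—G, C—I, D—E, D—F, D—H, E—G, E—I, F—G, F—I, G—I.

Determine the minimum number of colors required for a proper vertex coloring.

5

A, B, F, G, I form a clique, so at least 5 colors are needed.
5 colors suffice: color 1 → {E, F, H}; color 2 → {D, G}; color 3 → {A, C}; color 4 → {B}; color 5 → {I}. Every edge joins two different colors.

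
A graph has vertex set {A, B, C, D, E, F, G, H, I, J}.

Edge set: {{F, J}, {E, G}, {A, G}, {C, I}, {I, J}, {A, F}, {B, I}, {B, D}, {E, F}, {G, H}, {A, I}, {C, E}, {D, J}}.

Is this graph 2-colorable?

The cycle C-E-G-A-I-C has odd length 5, so it cannot be 2-colored; at least 3 colors are needed.
So 2 colors are not enough.

No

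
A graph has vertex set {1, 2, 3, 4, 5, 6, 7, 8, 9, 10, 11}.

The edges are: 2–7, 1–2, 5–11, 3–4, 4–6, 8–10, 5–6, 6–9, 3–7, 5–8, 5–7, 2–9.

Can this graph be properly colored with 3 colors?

Yes

The chromatic number is 3. The cycle 6-5-7-2-9-6 has odd length 5, so it cannot be 2-colored; at least 3 colors are needed.
A valid assignment using 3 colors: 1=blue, 2=red, 3=green, 4=red, 5=red, 6=blue, 7=blue, 8=blue, 9=green, 10=red, 11=blue.
That is already a proper 3-coloring.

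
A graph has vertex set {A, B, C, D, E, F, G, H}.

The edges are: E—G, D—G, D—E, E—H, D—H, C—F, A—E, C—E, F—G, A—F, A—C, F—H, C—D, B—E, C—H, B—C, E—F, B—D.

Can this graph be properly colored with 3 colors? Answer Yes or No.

No

B, C, D, E are mutually adjacent (a clique of size 4), so at least 4 colors are needed.
So 3 colors are not enough.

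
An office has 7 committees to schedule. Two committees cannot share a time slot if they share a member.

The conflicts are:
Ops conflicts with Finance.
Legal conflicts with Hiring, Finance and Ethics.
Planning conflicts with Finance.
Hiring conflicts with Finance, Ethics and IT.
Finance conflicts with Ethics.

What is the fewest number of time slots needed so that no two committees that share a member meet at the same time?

4

Legal, Hiring, Finance, Ethics pairwise conflict, so at least 4 time slots are needed.
A valid assignment using 4 time slots: Ops=2, Legal=3, Planning=2, Hiring=2, Finance=1, Ethics=4, IT=1. Each listed conflict is separated.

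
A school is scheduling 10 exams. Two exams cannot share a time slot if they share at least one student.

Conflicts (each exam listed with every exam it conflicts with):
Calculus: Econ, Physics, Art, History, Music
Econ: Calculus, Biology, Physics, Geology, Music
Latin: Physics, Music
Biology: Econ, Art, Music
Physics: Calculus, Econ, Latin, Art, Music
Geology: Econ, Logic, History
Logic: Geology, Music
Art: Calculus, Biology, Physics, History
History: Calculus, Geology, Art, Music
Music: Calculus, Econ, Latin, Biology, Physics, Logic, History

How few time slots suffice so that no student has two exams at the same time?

4

Calculus, Econ, Physics, Music pairwise conflict, so at least 4 time slots are needed.
4 time slots suffice: time slot 1 → {Geology, Art, Music}; time slot 2 → {Calculus, Latin, Biology, Logic}; time slot 3 → {Econ, History}; time slot 4 → {Physics}. No two conflicting exams share a time slot.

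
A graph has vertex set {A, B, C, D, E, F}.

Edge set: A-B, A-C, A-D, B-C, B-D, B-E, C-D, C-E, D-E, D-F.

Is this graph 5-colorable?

The chromatic number is 4. B, C, D, E are pairwise adjacent (a clique of size 4), so at least 4 colors are needed.
One proper 4-coloring: A=4, B=2, C=3, D=1, E=4, F=2.
Since 5 ≥ 4, a proper 5-coloring certainly exists.

Yes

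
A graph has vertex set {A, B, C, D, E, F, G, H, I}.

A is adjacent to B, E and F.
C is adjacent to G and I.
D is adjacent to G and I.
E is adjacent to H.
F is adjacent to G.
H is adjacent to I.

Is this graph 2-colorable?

No

The cycle D-I-H-E-A-F-G-D has odd length 7, so it cannot be 2-colored; at least 3 colors are needed.
So 2 colors are not enough.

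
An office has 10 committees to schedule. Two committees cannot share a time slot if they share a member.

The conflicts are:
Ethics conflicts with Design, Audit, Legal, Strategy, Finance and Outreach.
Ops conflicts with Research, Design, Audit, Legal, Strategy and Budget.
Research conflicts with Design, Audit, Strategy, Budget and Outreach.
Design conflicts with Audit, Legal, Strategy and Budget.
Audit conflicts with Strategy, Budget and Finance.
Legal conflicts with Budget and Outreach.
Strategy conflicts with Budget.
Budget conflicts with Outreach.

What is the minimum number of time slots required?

6

Ops, Research, Design, Audit, Strategy, Budget pairwise conflict, so at least 6 time slots are needed.
6 time slots suffice: time slot 1 → {Design, Finance, Outreach}; time slot 2 → {Ethics, Budget}; time slot 3 → {Audit, Legal}; time slot 4 → {Research}; time slot 5 → {Strategy}; time slot 6 → {Ops}. Each listed conflict is separated.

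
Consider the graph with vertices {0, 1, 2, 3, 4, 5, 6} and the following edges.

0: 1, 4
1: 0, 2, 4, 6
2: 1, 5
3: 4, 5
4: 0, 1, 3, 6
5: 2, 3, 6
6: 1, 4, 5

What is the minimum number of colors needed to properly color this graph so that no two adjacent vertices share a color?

3

0, 1, 4 form a triangle, so at least 3 colors are needed.
3 colors suffice: color red → {1, 5}; color blue → {2, 4}; color green → {0, 3, 6}. Every edge joins two different colors.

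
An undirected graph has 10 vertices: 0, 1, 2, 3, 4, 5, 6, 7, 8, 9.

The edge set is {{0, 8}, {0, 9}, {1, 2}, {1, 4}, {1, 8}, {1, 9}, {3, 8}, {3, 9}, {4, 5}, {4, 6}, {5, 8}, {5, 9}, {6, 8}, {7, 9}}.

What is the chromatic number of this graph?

4 and 6 are adjacent, so at least 2 colors are needed.
2 colors suffice: color a → {2, 4, 8, 9}; color b → {0, 1, 3, 5, 6, 7}. Every edge joins two different colors.

2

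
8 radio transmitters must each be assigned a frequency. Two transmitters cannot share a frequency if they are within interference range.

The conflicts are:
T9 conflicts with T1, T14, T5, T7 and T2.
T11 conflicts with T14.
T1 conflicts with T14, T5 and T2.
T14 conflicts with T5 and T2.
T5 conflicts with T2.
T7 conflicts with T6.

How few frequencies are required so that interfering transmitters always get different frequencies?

T9, T1, T14, T5, T2 pairwise conflict, so at least 5 frequencies are needed.
A valid assignment using 5 frequencies: T9=2, T11=2, T1=5, T14=1, T5=3, T7=1, T6=2, T2=4. Every pair that conflicts lands in different frequencies.

5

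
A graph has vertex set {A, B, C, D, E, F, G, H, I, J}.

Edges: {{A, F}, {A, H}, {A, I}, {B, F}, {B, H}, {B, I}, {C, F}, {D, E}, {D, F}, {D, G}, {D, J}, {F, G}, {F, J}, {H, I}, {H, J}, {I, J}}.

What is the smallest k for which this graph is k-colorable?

A, H, I form a triangle, so at least 3 colors are needed.
3 colors suffice: color red → {E, F, H}; color blue → {C, D, I}; color green → {A, B, G, J}. No two adjacent vertices share a color.

3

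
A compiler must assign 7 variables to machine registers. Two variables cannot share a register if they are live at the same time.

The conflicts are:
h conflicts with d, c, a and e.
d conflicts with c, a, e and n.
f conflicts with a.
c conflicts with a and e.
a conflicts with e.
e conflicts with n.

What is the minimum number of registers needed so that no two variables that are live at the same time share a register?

h, d, c, a, e pairwise conflict, so at least 5 registers are needed.
5 registers suffice: h=5, d=3, f=2, c=4, a=1, e=2, n=1. Each listed conflict is separated.

5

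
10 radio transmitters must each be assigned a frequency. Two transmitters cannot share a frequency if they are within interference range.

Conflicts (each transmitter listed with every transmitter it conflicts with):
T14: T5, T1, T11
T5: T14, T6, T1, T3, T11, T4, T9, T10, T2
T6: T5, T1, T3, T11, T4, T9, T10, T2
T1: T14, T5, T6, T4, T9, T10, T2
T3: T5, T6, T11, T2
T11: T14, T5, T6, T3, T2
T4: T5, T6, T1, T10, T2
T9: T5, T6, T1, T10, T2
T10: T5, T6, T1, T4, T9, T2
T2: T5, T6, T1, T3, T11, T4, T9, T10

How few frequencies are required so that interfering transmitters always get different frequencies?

6

T5, T6, T1, T9, T10, T2 are mutually in conflict, so at least 6 frequencies are needed.
A valid assignment using 6 frequencies: T14=2, T5=1, T6=2, T1=4, T3=5, T11=4, T4=6, T9=6, T10=5, T2=3. No two conflicting transmitters share a frequency.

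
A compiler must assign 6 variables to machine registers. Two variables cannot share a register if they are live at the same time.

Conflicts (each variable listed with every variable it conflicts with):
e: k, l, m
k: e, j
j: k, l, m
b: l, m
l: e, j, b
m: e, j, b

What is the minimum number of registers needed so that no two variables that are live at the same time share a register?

k and j conflict, so at least 2 registers are needed.
2 registers suffice: e=1, k=2, j=1, b=1, l=2, m=2. No two conflicting variables share a register.

2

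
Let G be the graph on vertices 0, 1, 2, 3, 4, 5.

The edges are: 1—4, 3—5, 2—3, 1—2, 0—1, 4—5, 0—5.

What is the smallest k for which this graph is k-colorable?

The cycle 5-0-1-2-3-5 has odd length 5, so it cannot be 2-colored; at least 3 colors are needed.
One proper 3-coloring: 0=b, 1=a, 2=b, 3=c, 4=b, 5=a. Each edge has distinct colors on its endpoints.

3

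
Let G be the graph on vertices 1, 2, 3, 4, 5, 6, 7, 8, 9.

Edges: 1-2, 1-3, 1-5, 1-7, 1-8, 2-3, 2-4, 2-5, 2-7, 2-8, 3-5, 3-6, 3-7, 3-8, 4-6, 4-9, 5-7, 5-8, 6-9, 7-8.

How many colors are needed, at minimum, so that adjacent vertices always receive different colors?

1, 2, 3, 5, 7, 8 are mutually adjacent (a clique of size 6), so at least 6 colors are needed.
6 colors suffice: color red → {2, 6}; color blue → {3, 4}; color green → {8, 9}; color yellow → {1}; color purple → {7}; color orange → {5}. No two adjacent vertices share a color.

6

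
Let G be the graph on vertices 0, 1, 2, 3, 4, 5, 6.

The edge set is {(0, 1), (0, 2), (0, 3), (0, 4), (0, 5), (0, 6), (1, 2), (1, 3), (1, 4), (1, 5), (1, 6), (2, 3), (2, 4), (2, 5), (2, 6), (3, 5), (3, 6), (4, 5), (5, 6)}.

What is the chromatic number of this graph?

0, 1, 2, 3, 5, 6 are pairwise adjacent (a clique of size 6), so at least 6 colors are needed.
6 colors suffice: color red → {0}; color blue → {2}; color green → {1}; color yellow → {5}; color purple → {4, 6}; color orange → {3}. Each edge has distinct colors on its endpoints.

6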